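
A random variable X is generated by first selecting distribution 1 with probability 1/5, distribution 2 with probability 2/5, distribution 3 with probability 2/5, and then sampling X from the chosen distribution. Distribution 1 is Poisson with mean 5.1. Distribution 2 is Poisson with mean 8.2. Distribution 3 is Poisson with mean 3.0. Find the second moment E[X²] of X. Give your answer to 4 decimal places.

For each component E[X²] = Var + (mean)², giving 1: 31.11; 2: 75.44; 3: 12.
Overall E[X²] = 0.2·31.11 + 0.4·75.44 + 0.4·12 = 41.198.

41.1980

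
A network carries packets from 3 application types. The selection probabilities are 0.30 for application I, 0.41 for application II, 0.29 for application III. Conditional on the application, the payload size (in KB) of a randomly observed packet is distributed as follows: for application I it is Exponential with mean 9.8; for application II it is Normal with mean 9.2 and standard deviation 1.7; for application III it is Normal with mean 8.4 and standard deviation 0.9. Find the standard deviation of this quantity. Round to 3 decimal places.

Per component, I: μ=9.8, E[X²]=192.08; II: μ=9.2, E[X²]=87.53; III: μ=8.4, E[X²]=71.37.
E[X] = 0.3·9.8 + 0.41·9.2 + 0.29·8.4 = 9.148.
E[X²] = 0.3·192.08 + 0.41·87.53 + 0.29·71.37 = 114.209.
Var(X) = E[X²] − (E[X])² = 114.209 − 83.6859 = 30.5227.
SD(X) = √30.5227 = 5.52473.

5.525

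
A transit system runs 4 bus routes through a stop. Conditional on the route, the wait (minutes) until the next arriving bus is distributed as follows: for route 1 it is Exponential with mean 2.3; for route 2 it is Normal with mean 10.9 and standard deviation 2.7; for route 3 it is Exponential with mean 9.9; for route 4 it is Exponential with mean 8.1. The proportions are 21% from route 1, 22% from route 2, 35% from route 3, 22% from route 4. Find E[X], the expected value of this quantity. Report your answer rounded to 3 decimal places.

8.128

Component means — 1: 2.3; 2: 10.9; 3: 9.9; 4: 8.1.
E[X] = 0.21·2.3 + 0.22·10.9 + 0.35·9.9 + 0.22·8.1 = 8.128.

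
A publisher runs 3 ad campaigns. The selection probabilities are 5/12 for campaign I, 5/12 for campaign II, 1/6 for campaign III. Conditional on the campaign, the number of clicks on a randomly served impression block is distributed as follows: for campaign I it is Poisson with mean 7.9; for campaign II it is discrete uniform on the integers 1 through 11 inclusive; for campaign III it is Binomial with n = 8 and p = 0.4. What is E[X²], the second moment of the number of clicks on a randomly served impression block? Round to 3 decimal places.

50.489

For each component E[X²] = Var + (mean)², giving I: 70.31; II: 46; III: 12.16.
Overall E[X²] = 0.416667·70.31 + 0.416667·46 + 0.166667·12.16 = 50.4892.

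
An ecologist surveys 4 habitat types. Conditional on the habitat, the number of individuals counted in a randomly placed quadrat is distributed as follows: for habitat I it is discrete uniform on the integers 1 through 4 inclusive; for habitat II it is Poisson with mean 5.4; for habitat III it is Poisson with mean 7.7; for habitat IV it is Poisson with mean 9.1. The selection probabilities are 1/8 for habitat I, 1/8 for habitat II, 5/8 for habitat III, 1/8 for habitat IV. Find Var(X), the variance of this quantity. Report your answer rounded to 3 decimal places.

Per component, I: μ=2.5, E[X²]=7.5; II: μ=5.4, E[X²]=34.56; III: μ=7.7, E[X²]=66.99; IV: μ=9.1, E[X²]=91.91.
E[X] = 0.125·2.5 + 0.125·5.4 + 0.625·7.7 + 0.125·9.1 = 6.9375.
E[X²] = 0.125·7.5 + 0.125·34.56 + 0.625·66.99 + 0.125·91.91 = 58.615.
Var(X) = E[X²] − (E[X])² = 58.615 − 48.1289 = 10.4861.

10.486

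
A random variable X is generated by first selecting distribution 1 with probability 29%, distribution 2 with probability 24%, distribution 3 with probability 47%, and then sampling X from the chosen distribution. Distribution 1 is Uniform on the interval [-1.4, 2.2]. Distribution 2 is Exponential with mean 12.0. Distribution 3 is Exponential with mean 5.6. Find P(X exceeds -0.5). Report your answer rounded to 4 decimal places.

Conditional on each component, P(X > -0.5): 1: 0.75; 2: 1; 3: 1.
By total probability, P(X > -0.5) = 0.29·0.75 + 0.24·1 + 0.47·1 = 0.9275.

0.9275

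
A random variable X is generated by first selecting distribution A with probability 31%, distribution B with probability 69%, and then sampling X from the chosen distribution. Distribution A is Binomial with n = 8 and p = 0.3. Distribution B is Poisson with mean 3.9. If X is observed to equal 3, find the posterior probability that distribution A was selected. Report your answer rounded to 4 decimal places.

Likelihoods P(X=3 | ·): A: 0.254122; B: 0.200122.
Posterior ∝ prior × likelihood. Numerator for A: 0.31·0.254122 = 0.0787778.
Normalizing constant: 0.31·0.254122 + 0.69·0.200122 = 0.216862.
P(A | observation) = 0.0787778 / 0.216862 = 0.363263.

0.3633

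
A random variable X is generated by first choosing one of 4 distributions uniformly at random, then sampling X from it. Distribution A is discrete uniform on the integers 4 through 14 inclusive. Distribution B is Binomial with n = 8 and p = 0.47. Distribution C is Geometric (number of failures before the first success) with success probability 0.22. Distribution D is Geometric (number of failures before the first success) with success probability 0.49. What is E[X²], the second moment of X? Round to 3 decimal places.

For each component E[X²] = Var + (mean)², giving A: 91; B: 16.1304; C: 28.686; D: 3.20741.
Overall E[X²] = 0.25·91 + 0.25·16.1304 + 0.25·28.686 + 0.25·3.20741 = 34.7559.

34.756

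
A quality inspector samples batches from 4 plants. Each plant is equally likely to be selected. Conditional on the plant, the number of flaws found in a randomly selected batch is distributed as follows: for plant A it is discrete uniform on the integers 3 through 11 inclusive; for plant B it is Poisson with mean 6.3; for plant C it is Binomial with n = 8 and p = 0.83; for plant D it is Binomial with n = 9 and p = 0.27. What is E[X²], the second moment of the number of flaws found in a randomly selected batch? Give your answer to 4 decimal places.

38.6385

For each component E[X²] = Var + (mean)², giving A: 55.6667; B: 45.99; C: 45.2184; D: 7.6788.
Overall E[X²] = 0.25·55.6667 + 0.25·45.99 + 0.25·45.2184 + 0.25·7.6788 = 38.6385.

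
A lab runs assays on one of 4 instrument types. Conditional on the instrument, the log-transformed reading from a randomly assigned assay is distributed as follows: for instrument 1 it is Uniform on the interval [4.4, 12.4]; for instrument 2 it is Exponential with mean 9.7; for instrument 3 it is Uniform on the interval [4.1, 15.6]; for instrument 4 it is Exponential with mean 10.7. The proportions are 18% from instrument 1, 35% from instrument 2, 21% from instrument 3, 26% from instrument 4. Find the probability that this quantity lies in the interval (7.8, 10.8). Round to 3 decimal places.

0.195

Conditional on each instrument, P(7.8 < X < 10.8): 1: 0.375; 2: 0.11904; 3: 0.26087; 4: 0.117947.
By total probability, P(7.8 < X < 10.8) = 0.18·0.375 + 0.35·0.11904 + 0.21·0.26087 + 0.26·0.117947 = 0.194613.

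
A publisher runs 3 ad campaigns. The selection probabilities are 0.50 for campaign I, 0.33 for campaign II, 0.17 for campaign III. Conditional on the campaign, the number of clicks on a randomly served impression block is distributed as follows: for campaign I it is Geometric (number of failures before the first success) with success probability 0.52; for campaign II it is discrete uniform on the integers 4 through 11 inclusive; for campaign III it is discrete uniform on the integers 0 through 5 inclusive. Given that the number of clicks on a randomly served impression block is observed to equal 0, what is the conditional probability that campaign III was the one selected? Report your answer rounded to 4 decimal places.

0.0983

Likelihoods P(X=0 | ·): I: 0.52; II: 0; III: 0.166667.
Posterior ∝ prior × likelihood. Numerator for III: 0.17·0.166667 = 0.0283333.
Normalizing constant: 0.5·0.52 + 0.33·0 + 0.17·0.166667 = 0.288333.
P(III | observation) = 0.0283333 / 0.288333 = 0.0982659.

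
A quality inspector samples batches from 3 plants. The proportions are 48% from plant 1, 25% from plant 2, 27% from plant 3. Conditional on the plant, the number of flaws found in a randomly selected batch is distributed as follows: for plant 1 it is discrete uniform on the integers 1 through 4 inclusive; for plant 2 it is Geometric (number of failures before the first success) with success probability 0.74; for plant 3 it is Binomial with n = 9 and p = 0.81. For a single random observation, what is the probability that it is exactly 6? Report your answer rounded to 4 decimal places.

Conditional on each plant, P(X = 6): 1: 0; 2: 0.000228598; 3: 0.162723.
By total probability, P(X = 6) = 0.48·0 + 0.25·0.000228598 + 0.27·0.162723 = 0.0439925.

0.0440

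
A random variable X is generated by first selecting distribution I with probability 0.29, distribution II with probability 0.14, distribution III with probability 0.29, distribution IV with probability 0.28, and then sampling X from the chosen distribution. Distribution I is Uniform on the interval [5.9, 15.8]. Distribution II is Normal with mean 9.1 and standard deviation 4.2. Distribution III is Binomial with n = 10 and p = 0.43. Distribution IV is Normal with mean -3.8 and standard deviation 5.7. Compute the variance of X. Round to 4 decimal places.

48.5922

Per component, I: μ=10.85, E[X²]=125.89; II: μ=9.1, E[X²]=100.45; III: μ=4.3, E[X²]=20.941; IV: μ=-3.8, E[X²]=46.93.
E[X] = 0.29·10.85 + 0.14·9.1 + 0.29·4.3 + 0.28·-3.8 = 4.6035.
E[X²] = 0.29·125.89 + 0.14·100.45 + 0.29·20.941 + 0.28·46.93 = 69.7844.
Var(X) = E[X²] − (E[X])² = 69.7844 − 21.1922 = 48.5922.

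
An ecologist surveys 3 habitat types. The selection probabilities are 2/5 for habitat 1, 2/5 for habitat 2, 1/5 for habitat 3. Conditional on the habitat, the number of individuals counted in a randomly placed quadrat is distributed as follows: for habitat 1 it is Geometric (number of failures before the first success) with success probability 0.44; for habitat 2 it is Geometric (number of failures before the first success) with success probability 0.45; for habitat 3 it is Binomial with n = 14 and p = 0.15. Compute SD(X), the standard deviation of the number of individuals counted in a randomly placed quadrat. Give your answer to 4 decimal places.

Per component, 1: μ=1.27273, E[X²]=4.5124; 2: μ=1.22222, E[X²]=4.20988; 3: μ=2.1, E[X²]=6.195.
E[X] = 0.4·1.27273 + 0.4·1.22222 + 0.2·2.1 = 1.41798.
E[X²] = 0.4·4.5124 + 0.4·4.20988 + 0.2·6.195 = 4.72791.
Var(X) = E[X²] − (E[X])² = 4.72791 − 2.01067 = 2.71724.
SD(X) = √2.71724 = 1.64841.

1.6484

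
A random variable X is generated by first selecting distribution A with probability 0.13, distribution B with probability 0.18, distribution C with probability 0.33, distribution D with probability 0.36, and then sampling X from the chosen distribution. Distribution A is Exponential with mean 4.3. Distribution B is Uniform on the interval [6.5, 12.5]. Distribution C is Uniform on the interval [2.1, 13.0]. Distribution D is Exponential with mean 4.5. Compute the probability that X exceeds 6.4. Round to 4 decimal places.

0.4960

Conditional on each component, P(X > 6.4): A: 0.22574; B: 1; C: 0.605505; D: 0.241177.
By total probability, P(X > 6.4) = 0.13·0.22574 + 0.18·1 + 0.33·0.605505 + 0.36·0.241177 = 0.495987.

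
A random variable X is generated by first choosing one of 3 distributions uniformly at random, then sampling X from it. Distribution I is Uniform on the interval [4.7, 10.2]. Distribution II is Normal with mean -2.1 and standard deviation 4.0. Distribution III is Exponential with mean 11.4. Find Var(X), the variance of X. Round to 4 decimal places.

Per component, I: μ=7.45, E[X²]=58.0233; II: μ=-2.1, E[X²]=20.41; III: μ=11.4, E[X²]=259.92.
E[X] = 0.333333·7.45 + 0.333333·-2.1 + 0.333333·11.4 = 5.58333.
E[X²] = 0.333333·58.0233 + 0.333333·20.41 + 0.333333·259.92 = 112.784.
Var(X) = E[X²] − (E[X])² = 112.784 − 31.1736 = 81.6108.

81.6108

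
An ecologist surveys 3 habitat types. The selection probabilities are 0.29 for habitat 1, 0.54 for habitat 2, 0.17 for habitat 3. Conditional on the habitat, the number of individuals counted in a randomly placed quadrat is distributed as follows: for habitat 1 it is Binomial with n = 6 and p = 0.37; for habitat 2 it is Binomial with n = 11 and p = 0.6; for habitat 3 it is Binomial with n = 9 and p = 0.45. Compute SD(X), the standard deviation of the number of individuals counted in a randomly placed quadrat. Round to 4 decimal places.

2.4446

Per component, 1: μ=2.22, E[X²]=6.327; 2: μ=6.6, E[X²]=46.2; 3: μ=4.05, E[X²]=18.63.
E[X] = 0.29·2.22 + 0.54·6.6 + 0.17·4.05 = 4.8963.
E[X²] = 0.29·6.327 + 0.54·46.2 + 0.17·18.63 = 29.9499.
Var(X) = E[X²] − (E[X])² = 29.9499 − 23.9738 = 5.97618.
SD(X) = √5.97618 = 2.44462.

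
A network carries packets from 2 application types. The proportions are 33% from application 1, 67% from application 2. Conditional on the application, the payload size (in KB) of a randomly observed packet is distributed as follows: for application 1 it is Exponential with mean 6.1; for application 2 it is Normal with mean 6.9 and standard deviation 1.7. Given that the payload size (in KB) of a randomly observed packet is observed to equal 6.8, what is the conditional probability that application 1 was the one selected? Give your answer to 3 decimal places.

0.102

Likelihoods f(6.8 | ·): 1: 0.0537698; 2: 0.234266.
Posterior ∝ prior × likelihood. Numerator for 1: 0.33·0.0537698 = 0.017744.
Normalizing constant: 0.33·0.0537698 + 0.67·0.234266 = 0.174702.
P(1 | observation) = 0.017744 / 0.174702 = 0.101567.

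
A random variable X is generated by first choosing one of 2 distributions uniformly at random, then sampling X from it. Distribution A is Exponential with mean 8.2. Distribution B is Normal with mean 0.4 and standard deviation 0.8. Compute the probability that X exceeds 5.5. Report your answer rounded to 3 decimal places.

Conditional on each component, P(X > 5.5): A: 0.511334; B: 9.14815e-11.
By total probability, P(X > 5.5) = 0.5·0.511334 + 0.5·9.14815e-11 = 0.255667.

0.256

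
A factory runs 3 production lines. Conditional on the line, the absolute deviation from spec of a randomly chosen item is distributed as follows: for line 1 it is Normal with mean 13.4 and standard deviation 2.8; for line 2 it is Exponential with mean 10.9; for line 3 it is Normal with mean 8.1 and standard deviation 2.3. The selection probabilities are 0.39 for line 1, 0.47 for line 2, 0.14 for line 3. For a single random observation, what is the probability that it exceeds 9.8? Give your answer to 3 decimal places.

Conditional on each line, P(X > 9.8): 1: 0.900729; 2: 0.406943; 3: 0.229914.
By total probability, P(X > 9.8) = 0.39·0.900729 + 0.47·0.406943 + 0.14·0.229914 = 0.574735.

0.575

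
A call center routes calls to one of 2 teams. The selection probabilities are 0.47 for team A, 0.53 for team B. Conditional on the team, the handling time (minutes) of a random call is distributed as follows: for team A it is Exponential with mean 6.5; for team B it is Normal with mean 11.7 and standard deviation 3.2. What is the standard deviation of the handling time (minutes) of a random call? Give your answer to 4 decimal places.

Per component, A: μ=6.5, E[X²]=84.5; B: μ=11.7, E[X²]=147.13.
E[X] = 0.47·6.5 + 0.53·11.7 = 9.256.
E[X²] = 0.47·84.5 + 0.53·147.13 = 117.694.
Var(X) = E[X²] − (E[X])² = 117.694 − 85.6735 = 32.0204.
SD(X) = √32.0204 = 5.65865.

5.6587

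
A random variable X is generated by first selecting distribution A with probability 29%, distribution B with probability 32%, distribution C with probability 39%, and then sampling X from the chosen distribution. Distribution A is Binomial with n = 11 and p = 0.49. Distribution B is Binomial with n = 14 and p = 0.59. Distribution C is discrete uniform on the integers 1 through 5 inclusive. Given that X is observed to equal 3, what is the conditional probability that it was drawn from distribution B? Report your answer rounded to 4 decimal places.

Likelihoods P(X=3 | ·): A: 0.0888451; B: 0.00411415; C: 0.2.
Posterior ∝ prior × likelihood. Numerator for B: 0.32·0.00411415 = 0.00131653.
Normalizing constant: 0.29·0.0888451 + 0.32·0.00411415 + 0.39·0.2 = 0.105082.
P(B | observation) = 0.00131653 / 0.105082 = 0.0125286.

0.0125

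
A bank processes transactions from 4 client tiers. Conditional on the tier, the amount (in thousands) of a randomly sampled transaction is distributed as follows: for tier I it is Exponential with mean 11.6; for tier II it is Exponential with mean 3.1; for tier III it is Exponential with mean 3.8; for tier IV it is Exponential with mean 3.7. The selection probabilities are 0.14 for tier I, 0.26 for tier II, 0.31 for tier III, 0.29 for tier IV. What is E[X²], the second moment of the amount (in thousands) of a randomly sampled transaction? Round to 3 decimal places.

59.567

For each component E[X²] = Var + (mean)², giving I: 269.12; II: 19.22; III: 28.88; IV: 27.38.
Overall E[X²] = 0.14·269.12 + 0.26·19.22 + 0.31·28.88 + 0.29·27.38 = 59.567.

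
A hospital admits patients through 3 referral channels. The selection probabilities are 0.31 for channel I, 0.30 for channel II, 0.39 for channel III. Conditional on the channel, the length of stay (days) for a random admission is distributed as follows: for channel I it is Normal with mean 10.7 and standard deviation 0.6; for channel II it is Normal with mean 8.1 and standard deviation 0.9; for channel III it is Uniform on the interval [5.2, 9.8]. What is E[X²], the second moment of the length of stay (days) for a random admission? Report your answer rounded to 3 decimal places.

For each component E[X²] = Var + (mean)², giving I: 114.85; II: 66.42; III: 58.0133.
Overall E[X²] = 0.31·114.85 + 0.3·66.42 + 0.39·58.0133 = 78.1547.

78.155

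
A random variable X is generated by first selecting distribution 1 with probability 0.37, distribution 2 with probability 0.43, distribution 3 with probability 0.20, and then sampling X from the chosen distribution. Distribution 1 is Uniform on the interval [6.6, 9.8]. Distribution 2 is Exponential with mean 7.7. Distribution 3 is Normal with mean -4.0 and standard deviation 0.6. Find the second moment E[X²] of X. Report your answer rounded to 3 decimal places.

For each component E[X²] = Var + (mean)², giving 1: 68.0933; 2: 118.58; 3: 16.36.
Overall E[X²] = 0.37·68.0933 + 0.43·118.58 + 0.2·16.36 = 79.4559.

79.456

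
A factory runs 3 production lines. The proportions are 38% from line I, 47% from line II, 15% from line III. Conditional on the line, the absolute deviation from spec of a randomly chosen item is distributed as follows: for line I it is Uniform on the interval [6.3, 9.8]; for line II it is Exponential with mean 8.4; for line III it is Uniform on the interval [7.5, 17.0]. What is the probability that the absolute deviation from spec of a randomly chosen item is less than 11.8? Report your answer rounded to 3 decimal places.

Conditional on each line, P(X < 11.8): I: 1; II: 0.754575; III: 0.452632.
By total probability, P(X < 11.8) = 0.38·1 + 0.47·0.754575 + 0.15·0.452632 = 0.802545.

0.803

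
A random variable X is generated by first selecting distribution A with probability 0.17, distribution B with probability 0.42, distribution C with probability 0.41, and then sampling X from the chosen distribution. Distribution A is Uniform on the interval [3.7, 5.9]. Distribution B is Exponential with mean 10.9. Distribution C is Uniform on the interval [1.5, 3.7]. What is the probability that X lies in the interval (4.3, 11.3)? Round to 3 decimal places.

0.258

Conditional on each component, P(4.3 < X < 11.3): A: 0.727273; B: 0.319396; C: 0.
By total probability, P(4.3 < X < 11.3) = 0.17·0.727273 + 0.42·0.319396 + 0.41·0 = 0.257783.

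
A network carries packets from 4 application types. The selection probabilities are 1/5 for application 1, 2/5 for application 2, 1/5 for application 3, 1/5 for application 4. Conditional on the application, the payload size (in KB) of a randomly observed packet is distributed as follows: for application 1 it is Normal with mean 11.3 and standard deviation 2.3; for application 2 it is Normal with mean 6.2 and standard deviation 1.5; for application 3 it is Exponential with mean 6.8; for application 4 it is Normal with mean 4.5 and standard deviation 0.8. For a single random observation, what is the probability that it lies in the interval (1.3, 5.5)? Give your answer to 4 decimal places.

Conditional on each application, P(1.3 < X < 5.5): 1: 0.00583194; 2: 0.319825; 3: 0.380605; 4: 0.894319.
By total probability, P(1.3 < X < 5.5) = 0.2·0.00583194 + 0.4·0.319825 + 0.2·0.380605 + 0.2·0.894319 = 0.384081.

0.3841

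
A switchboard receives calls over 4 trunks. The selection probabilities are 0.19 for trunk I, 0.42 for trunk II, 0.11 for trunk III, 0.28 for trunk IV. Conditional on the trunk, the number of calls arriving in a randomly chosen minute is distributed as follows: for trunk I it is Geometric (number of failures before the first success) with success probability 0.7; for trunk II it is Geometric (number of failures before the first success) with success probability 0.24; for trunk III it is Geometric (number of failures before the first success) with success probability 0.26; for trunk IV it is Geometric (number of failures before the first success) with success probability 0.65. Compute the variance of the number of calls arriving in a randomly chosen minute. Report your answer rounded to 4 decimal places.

8.7962

Per component, I: μ=0.428571, E[X²]=0.795918; II: μ=3.16667, E[X²]=23.2222; III: μ=2.84615, E[X²]=19.0473; IV: μ=0.538462, E[X²]=1.11834.
E[X] = 0.19·0.428571 + 0.42·3.16667 + 0.11·2.84615 + 0.28·0.538462 = 1.87527.
E[X²] = 0.19·0.795918 + 0.42·23.2222 + 0.11·19.0473 + 0.28·1.11834 = 12.3129.
Var(X) = E[X²] − (E[X])² = 12.3129 − 3.51666 = 8.79625.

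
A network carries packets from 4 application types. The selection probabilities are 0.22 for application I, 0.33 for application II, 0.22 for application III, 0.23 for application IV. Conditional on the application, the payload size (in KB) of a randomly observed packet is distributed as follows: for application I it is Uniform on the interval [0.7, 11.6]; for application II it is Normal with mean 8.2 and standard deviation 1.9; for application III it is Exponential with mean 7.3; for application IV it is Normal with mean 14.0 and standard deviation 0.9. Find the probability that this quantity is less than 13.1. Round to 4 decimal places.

Conditional on each application, P(X < 13.1): I: 1; II: 0.995045; III: 0.833793; IV: 0.158655.
By total probability, P(X < 13.1) = 0.22·1 + 0.33·0.995045 + 0.22·0.833793 + 0.23·0.158655 = 0.76829.

0.7683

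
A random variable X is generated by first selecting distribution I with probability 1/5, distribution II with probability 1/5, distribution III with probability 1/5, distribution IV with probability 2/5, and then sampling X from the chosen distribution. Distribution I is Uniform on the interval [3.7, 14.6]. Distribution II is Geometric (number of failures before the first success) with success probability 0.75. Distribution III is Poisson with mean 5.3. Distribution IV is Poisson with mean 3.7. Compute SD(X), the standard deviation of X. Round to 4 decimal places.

3.5757

Per component, I: μ=9.15, E[X²]=93.6233; II: μ=0.333333, E[X²]=0.555556; III: μ=5.3, E[X²]=33.39; IV: μ=3.7, E[X²]=17.39.
E[X] = 0.2·9.15 + 0.2·0.333333 + 0.2·5.3 + 0.4·3.7 = 4.43667.
E[X²] = 0.2·93.6233 + 0.2·0.555556 + 0.2·33.39 + 0.4·17.39 = 32.4698.
Var(X) = E[X²] − (E[X])² = 32.4698 − 19.684 = 12.7858.
SD(X) = √12.7858 = 3.57572.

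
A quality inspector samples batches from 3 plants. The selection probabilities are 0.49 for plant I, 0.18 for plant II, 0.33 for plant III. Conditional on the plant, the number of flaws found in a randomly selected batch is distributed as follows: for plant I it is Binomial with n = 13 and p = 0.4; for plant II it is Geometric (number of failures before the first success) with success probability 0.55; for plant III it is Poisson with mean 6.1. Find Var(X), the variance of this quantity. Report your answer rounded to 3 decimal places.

Per component, I: μ=5.2, E[X²]=30.16; II: μ=0.818182, E[X²]=2.15702; III: μ=6.1, E[X²]=43.31.
E[X] = 0.49·5.2 + 0.18·0.818182 + 0.33·6.1 = 4.70827.
E[X²] = 0.49·30.16 + 0.18·2.15702 + 0.33·43.31 = 29.459.
Var(X) = E[X²] − (E[X])² = 29.459 − 22.1678 = 7.29113.

7.291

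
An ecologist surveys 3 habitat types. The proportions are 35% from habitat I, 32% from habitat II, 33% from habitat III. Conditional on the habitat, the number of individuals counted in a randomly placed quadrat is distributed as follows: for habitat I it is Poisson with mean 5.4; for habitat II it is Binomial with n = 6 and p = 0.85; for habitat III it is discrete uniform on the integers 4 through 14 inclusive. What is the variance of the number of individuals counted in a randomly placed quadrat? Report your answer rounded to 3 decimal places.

8.548

Per component, I: μ=5.4, E[X²]=34.56; II: μ=5.1, E[X²]=26.775; III: μ=9, E[X²]=91.
E[X] = 0.35·5.4 + 0.32·5.1 + 0.33·9 = 6.492.
E[X²] = 0.35·34.56 + 0.32·26.775 + 0.33·91 = 50.694.
Var(X) = E[X²] − (E[X])² = 50.694 − 42.1461 = 8.54794.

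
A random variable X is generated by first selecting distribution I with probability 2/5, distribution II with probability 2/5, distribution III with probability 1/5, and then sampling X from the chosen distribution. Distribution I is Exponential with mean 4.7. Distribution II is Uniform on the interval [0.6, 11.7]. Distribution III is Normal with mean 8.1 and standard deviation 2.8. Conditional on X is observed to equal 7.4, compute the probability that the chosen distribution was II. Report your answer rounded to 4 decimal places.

0.4433

Likelihoods f(7.4 | ·): I: 0.0440676; II: 0.0900901; III: 0.138096.
Posterior ∝ prior × likelihood. Numerator for II: 0.4·0.0900901 = 0.036036.
Normalizing constant: 0.4·0.0440676 + 0.4·0.0900901 + 0.2·0.138096 = 0.0812822.
P(II | observation) = 0.036036 / 0.0812822 = 0.443345.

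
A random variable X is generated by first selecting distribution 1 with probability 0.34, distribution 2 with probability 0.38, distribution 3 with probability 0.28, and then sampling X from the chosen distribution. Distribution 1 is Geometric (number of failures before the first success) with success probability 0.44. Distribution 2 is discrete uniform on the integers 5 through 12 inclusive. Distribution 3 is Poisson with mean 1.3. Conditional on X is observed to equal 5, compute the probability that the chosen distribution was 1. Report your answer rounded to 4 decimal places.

Likelihoods P(X=5 | ·): 1: 0.0242322; 2: 0.125; 3: 0.00843243.
Posterior ∝ prior × likelihood. Numerator for 1: 0.34·0.0242322 = 0.00823895.
Normalizing constant: 0.34·0.0242322 + 0.38·0.125 + 0.28·0.00843243 = 0.0581.
P(1 | observation) = 0.00823895 / 0.0581 = 0.141806.

0.1418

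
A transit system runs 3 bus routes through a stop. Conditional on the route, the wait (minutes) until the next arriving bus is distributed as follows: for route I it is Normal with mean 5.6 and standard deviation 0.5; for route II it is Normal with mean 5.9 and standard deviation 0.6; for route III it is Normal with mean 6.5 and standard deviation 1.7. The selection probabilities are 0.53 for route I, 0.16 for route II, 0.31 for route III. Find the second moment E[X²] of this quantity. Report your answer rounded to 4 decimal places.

For each component E[X²] = Var + (mean)², giving I: 31.61; II: 35.17; III: 45.14.
Overall E[X²] = 0.53·31.61 + 0.16·35.17 + 0.31·45.14 = 36.3739.

36.3739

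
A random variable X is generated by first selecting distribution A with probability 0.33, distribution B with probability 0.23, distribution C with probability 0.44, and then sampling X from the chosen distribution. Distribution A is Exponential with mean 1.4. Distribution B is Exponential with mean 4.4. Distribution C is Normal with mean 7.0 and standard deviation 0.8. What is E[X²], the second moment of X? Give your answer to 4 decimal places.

For each component E[X²] = Var + (mean)², giving A: 3.92; B: 38.72; C: 49.64.
Overall E[X²] = 0.33·3.92 + 0.23·38.72 + 0.44·49.64 = 32.0408.

32.0408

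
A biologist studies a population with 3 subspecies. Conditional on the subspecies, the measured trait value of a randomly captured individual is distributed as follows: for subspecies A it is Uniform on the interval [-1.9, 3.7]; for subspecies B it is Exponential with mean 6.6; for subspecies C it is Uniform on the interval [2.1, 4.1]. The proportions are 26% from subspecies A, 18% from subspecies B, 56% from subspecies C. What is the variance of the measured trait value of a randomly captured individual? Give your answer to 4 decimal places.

Per component, A: μ=0.9, E[X²]=3.42333; B: μ=6.6, E[X²]=87.12; C: μ=3.1, E[X²]=9.94333.
E[X] = 0.26·0.9 + 0.18·6.6 + 0.56·3.1 = 3.158.
E[X²] = 0.26·3.42333 + 0.18·87.12 + 0.56·9.94333 = 22.1399.
Var(X) = E[X²] − (E[X])² = 22.1399 − 9.97296 = 12.167.

12.1670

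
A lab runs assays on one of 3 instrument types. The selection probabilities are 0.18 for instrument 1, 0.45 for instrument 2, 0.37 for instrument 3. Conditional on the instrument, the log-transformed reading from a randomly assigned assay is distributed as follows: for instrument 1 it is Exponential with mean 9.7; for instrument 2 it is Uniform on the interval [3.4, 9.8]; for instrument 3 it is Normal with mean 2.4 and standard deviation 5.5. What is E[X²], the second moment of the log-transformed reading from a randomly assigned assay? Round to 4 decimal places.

68.3341

For each component E[X²] = Var + (mean)², giving 1: 188.18; 2: 46.9733; 3: 36.01.
Overall E[X²] = 0.18·188.18 + 0.45·46.9733 + 0.37·36.01 = 68.3341.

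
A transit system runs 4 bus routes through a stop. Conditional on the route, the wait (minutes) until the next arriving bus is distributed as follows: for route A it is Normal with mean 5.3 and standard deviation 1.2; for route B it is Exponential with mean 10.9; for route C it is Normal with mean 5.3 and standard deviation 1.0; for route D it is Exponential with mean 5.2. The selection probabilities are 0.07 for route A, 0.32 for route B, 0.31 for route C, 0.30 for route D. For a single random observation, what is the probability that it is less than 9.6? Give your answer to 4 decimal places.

Conditional on each route, P(X < 9.6): A: 0.99983; B: 0.585521; C: 0.999991; D: 0.842157.
By total probability, P(X < 9.6) = 0.07·0.99983 + 0.32·0.585521 + 0.31·0.999991 + 0.3·0.842157 = 0.819999.

0.8200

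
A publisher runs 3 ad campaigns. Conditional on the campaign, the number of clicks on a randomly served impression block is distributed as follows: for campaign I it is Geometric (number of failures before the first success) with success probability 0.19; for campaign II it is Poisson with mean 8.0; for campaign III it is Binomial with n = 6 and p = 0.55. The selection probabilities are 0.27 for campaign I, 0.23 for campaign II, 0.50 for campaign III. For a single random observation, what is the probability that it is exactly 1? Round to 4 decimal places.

0.0726

Conditional on each campaign, P(X = 1): I: 0.1539; II: 0.0026837; III: 0.0608943.
By total probability, P(X = 1) = 0.27·0.1539 + 0.23·0.0026837 + 0.5·0.0608943 = 0.0726174.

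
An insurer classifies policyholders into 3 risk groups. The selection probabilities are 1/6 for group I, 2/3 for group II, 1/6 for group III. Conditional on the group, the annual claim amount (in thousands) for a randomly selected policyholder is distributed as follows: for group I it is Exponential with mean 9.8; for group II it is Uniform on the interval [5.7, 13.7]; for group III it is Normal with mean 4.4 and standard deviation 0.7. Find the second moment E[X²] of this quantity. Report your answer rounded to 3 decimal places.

101.604

For each component E[X²] = Var + (mean)², giving I: 192.08; II: 99.4233; III: 19.85.
Overall E[X²] = 0.166667·192.08 + 0.666667·99.4233 + 0.166667·19.85 = 101.604.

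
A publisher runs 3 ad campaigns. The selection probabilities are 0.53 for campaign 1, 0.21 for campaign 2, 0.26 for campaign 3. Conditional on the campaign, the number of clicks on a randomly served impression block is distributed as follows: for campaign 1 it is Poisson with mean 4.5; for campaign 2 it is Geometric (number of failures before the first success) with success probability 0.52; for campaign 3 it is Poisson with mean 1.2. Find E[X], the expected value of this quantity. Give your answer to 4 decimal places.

Component means — 1: 4.5; 2: 0.923077; 3: 1.2.
E[X] = 0.53·4.5 + 0.21·0.923077 + 0.26·1.2 = 2.89085.

2.8908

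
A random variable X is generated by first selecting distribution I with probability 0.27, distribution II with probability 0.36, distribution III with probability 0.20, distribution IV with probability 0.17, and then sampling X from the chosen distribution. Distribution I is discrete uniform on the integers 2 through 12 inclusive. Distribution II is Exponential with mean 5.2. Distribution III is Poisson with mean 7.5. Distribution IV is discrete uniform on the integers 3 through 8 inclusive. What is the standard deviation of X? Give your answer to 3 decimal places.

Per component, I: μ=7, E[X²]=59; II: μ=5.2, E[X²]=54.08; III: μ=7.5, E[X²]=63.75; IV: μ=5.5, E[X²]=33.1667.
E[X] = 0.27·7 + 0.36·5.2 + 0.2·7.5 + 0.17·5.5 = 6.197.
E[X²] = 0.27·59 + 0.36·54.08 + 0.2·63.75 + 0.17·33.1667 = 53.7871.
Var(X) = E[X²] − (E[X])² = 53.7871 − 38.4028 = 15.3843.
SD(X) = √15.3843 = 3.92229.

3.922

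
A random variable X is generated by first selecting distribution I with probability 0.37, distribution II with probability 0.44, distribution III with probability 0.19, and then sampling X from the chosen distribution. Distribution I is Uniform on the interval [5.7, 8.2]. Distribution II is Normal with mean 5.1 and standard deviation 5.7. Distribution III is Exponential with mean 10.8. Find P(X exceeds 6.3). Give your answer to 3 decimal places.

0.571

Conditional on each component, P(X > 6.3): I: 0.76; II: 0.416628; III: 0.558035.
By total probability, P(X > 6.3) = 0.37·0.76 + 0.44·0.416628 + 0.19·0.558035 = 0.570543.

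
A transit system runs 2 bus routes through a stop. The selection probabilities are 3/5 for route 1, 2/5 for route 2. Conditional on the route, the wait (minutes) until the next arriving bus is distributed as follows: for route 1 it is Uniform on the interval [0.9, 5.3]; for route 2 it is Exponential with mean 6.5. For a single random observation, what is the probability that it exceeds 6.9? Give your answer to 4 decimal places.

Conditional on each route, P(X > 6.9): 1: 0; 2: 0.345923.
By total probability, P(X > 6.9) = 0.6·0 + 0.4·0.345923 = 0.138369.

0.1384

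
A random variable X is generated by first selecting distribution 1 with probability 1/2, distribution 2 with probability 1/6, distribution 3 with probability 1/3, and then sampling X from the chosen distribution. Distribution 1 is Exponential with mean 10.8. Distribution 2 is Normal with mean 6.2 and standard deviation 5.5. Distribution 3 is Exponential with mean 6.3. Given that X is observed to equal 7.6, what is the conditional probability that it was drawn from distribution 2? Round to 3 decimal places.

0.232

Likelihoods f(7.6 | ·): 1: 0.0458101; 2: 0.0702227; 3: 0.047506.
Posterior ∝ prior × likelihood. Numerator for 2: 0.166667·0.0702227 = 0.0117038.
Normalizing constant: 0.5·0.0458101 + 0.166667·0.0702227 + 0.333333·0.047506 = 0.0504442.
P(2 | observation) = 0.0117038 / 0.0504442 = 0.232015.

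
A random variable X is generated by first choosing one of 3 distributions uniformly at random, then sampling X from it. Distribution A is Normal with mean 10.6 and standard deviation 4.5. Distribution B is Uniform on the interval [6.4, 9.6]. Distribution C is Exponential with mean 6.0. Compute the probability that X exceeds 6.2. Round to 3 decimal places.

Conditional on each component, P(X > 6.2): A: 0.835908; B: 1; C: 0.355819.
By total probability, P(X > 6.2) = 0.333333·0.835908 + 0.333333·1 + 0.333333·0.355819 = 0.730576.

0.731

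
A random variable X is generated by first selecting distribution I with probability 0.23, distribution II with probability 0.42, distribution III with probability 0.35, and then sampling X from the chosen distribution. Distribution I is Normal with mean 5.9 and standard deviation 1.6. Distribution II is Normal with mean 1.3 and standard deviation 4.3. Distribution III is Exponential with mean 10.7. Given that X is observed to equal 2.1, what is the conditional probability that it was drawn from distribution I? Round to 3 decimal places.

Likelihoods f(2.1 | ·): I: 0.0148574; II: 0.0911854; III: 0.0768035.
Posterior ∝ prior × likelihood. Numerator for I: 0.23·0.0148574 = 0.00341721.
Normalizing constant: 0.23·0.0148574 + 0.42·0.0911854 + 0.35·0.0768035 = 0.0685963.
P(I | observation) = 0.00341721 / 0.0685963 = 0.0498163.

0.050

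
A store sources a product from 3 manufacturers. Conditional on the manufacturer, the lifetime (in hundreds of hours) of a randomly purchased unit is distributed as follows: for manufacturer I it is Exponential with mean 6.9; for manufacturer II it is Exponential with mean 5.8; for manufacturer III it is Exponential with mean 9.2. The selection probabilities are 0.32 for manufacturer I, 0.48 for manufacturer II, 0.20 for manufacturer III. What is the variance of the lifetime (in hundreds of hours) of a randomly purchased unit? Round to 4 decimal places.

Per component, I: μ=6.9, E[X²]=95.22; II: μ=5.8, E[X²]=67.28; III: μ=9.2, E[X²]=169.28.
E[X] = 0.32·6.9 + 0.48·5.8 + 0.2·9.2 = 6.832.
E[X²] = 0.32·95.22 + 0.48·67.28 + 0.2·169.28 = 96.6208.
Var(X) = E[X²] − (E[X])² = 96.6208 − 46.6762 = 49.9446.

49.9446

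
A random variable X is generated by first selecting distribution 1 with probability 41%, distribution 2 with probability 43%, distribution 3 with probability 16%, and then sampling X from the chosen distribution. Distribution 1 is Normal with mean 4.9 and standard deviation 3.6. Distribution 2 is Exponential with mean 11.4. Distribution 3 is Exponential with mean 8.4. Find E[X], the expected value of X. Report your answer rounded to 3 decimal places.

Component means — 1: 4.9; 2: 11.4; 3: 8.4.
E[X] = 0.41·4.9 + 0.43·11.4 + 0.16·8.4 = 8.255.

8.255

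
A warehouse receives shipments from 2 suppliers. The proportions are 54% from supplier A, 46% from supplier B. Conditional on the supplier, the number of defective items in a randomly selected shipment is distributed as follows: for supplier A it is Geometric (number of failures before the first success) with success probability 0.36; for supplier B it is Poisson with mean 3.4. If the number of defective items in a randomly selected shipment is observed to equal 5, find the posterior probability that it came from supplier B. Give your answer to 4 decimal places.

0.7358

Likelihoods P(X=5 | ·): A: 0.0386547; B: 0.126361.
Posterior ∝ prior × likelihood. Numerator for B: 0.46·0.126361 = 0.0581259.
Normalizing constant: 0.54·0.0386547 + 0.46·0.126361 = 0.0789995.
P(B | observation) = 0.0581259 / 0.0789995 = 0.735776.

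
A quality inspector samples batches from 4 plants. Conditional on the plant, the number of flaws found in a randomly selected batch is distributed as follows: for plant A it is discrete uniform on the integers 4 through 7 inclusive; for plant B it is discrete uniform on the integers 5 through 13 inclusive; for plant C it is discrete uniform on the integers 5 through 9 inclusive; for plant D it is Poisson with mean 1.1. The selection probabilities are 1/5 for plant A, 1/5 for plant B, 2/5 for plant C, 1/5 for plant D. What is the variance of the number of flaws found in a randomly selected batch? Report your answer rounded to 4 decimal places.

9.6489

Per component, A: μ=5.5, E[X²]=31.5; B: μ=9, E[X²]=87.6667; C: μ=7, E[X²]=51; D: μ=1.1, E[X²]=2.31.
E[X] = 0.2·5.5 + 0.2·9 + 0.4·7 + 0.2·1.1 = 5.92.
E[X²] = 0.2·31.5 + 0.2·87.6667 + 0.4·51 + 0.2·2.31 = 44.6953.
Var(X) = E[X²] − (E[X])² = 44.6953 − 35.0464 = 9.64893.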